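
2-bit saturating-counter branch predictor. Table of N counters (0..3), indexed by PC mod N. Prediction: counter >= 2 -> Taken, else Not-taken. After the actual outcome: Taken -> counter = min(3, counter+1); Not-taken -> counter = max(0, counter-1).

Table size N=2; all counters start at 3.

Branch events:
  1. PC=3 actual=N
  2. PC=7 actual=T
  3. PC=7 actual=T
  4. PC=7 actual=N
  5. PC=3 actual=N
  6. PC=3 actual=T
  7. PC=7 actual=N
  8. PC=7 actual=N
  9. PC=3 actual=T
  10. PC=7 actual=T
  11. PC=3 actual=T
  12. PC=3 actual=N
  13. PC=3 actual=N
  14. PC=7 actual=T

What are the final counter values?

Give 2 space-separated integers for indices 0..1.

Answer: 3 2

Derivation:
Ev 1: PC=3 idx=1 pred=T actual=N -> ctr[1]=2
Ev 2: PC=7 idx=1 pred=T actual=T -> ctr[1]=3
Ev 3: PC=7 idx=1 pred=T actual=T -> ctr[1]=3
Ev 4: PC=7 idx=1 pred=T actual=N -> ctr[1]=2
Ev 5: PC=3 idx=1 pred=T actual=N -> ctr[1]=1
Ev 6: PC=3 idx=1 pred=N actual=T -> ctr[1]=2
Ev 7: PC=7 idx=1 pred=T actual=N -> ctr[1]=1
Ev 8: PC=7 idx=1 pred=N actual=N -> ctr[1]=0
Ev 9: PC=3 idx=1 pred=N actual=T -> ctr[1]=1
Ev 10: PC=7 idx=1 pred=N actual=T -> ctr[1]=2
Ev 11: PC=3 idx=1 pred=T actual=T -> ctr[1]=3
Ev 12: PC=3 idx=1 pred=T actual=N -> ctr[1]=2
Ev 13: PC=3 idx=1 pred=T actual=N -> ctr[1]=1
Ev 14: PC=7 idx=1 pred=N actual=T -> ctr[1]=2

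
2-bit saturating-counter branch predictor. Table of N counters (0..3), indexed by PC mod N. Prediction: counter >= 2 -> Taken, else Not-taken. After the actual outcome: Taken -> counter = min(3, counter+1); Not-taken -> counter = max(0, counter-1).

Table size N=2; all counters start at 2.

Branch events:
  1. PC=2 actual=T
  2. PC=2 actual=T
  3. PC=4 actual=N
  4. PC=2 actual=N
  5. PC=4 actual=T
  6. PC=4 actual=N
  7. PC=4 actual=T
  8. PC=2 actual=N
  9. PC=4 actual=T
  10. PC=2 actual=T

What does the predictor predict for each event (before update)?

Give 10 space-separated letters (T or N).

Answer: T T T T N T N T N T

Derivation:
Ev 1: PC=2 idx=0 pred=T actual=T -> ctr[0]=3
Ev 2: PC=2 idx=0 pred=T actual=T -> ctr[0]=3
Ev 3: PC=4 idx=0 pred=T actual=N -> ctr[0]=2
Ev 4: PC=2 idx=0 pred=T actual=N -> ctr[0]=1
Ev 5: PC=4 idx=0 pred=N actual=T -> ctr[0]=2
Ev 6: PC=4 idx=0 pred=T actual=N -> ctr[0]=1
Ev 7: PC=4 idx=0 pred=N actual=T -> ctr[0]=2
Ev 8: PC=2 idx=0 pred=T actual=N -> ctr[0]=1
Ev 9: PC=4 idx=0 pred=N actual=T -> ctr[0]=2
Ev 10: PC=2 idx=0 pred=T actual=T -> ctr[0]=3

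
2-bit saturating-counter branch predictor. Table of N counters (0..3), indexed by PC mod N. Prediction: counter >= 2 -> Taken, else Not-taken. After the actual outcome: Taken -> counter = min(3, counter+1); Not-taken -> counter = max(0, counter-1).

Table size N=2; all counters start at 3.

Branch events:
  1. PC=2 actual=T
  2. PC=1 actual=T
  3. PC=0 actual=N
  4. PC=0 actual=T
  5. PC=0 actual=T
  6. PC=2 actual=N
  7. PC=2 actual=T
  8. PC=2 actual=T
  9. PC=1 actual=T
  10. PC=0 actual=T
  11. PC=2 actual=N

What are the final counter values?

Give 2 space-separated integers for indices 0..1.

Ev 1: PC=2 idx=0 pred=T actual=T -> ctr[0]=3
Ev 2: PC=1 idx=1 pred=T actual=T -> ctr[1]=3
Ev 3: PC=0 idx=0 pred=T actual=N -> ctr[0]=2
Ev 4: PC=0 idx=0 pred=T actual=T -> ctr[0]=3
Ev 5: PC=0 idx=0 pred=T actual=T -> ctr[0]=3
Ev 6: PC=2 idx=0 pred=T actual=N -> ctr[0]=2
Ev 7: PC=2 idx=0 pred=T actual=T -> ctr[0]=3
Ev 8: PC=2 idx=0 pred=T actual=T -> ctr[0]=3
Ev 9: PC=1 idx=1 pred=T actual=T -> ctr[1]=3
Ev 10: PC=0 idx=0 pred=T actual=T -> ctr[0]=3
Ev 11: PC=2 idx=0 pred=T actual=N -> ctr[0]=2

Answer: 2 3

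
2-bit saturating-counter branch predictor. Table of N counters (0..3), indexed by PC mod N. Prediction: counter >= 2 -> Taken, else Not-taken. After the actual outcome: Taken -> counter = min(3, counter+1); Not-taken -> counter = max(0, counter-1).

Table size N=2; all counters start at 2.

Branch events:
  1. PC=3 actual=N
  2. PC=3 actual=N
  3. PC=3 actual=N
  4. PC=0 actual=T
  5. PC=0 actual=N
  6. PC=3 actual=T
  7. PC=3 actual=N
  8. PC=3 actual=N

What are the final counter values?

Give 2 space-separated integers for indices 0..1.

Answer: 2 0

Derivation:
Ev 1: PC=3 idx=1 pred=T actual=N -> ctr[1]=1
Ev 2: PC=3 idx=1 pred=N actual=N -> ctr[1]=0
Ev 3: PC=3 idx=1 pred=N actual=N -> ctr[1]=0
Ev 4: PC=0 idx=0 pred=T actual=T -> ctr[0]=3
Ev 5: PC=0 idx=0 pred=T actual=N -> ctr[0]=2
Ev 6: PC=3 idx=1 pred=N actual=T -> ctr[1]=1
Ev 7: PC=3 idx=1 pred=N actual=N -> ctr[1]=0
Ev 8: PC=3 idx=1 pred=N actual=N -> ctr[1]=0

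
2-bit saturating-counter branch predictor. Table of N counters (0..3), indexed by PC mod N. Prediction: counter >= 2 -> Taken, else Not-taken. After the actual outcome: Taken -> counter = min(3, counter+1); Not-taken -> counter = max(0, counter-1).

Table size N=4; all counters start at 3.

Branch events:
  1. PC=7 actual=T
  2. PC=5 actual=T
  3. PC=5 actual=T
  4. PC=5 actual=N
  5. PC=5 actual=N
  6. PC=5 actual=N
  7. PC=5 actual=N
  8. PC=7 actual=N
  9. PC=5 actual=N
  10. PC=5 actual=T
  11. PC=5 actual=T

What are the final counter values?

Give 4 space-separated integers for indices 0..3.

Answer: 3 2 3 2

Derivation:
Ev 1: PC=7 idx=3 pred=T actual=T -> ctr[3]=3
Ev 2: PC=5 idx=1 pred=T actual=T -> ctr[1]=3
Ev 3: PC=5 idx=1 pred=T actual=T -> ctr[1]=3
Ev 4: PC=5 idx=1 pred=T actual=N -> ctr[1]=2
Ev 5: PC=5 idx=1 pred=T actual=N -> ctr[1]=1
Ev 6: PC=5 idx=1 pred=N actual=N -> ctr[1]=0
Ev 7: PC=5 idx=1 pred=N actual=N -> ctr[1]=0
Ev 8: PC=7 idx=3 pred=T actual=N -> ctr[3]=2
Ev 9: PC=5 idx=1 pred=N actual=N -> ctr[1]=0
Ev 10: PC=5 idx=1 pred=N actual=T -> ctr[1]=1
Ev 11: PC=5 idx=1 pred=N actual=T -> ctr[1]=2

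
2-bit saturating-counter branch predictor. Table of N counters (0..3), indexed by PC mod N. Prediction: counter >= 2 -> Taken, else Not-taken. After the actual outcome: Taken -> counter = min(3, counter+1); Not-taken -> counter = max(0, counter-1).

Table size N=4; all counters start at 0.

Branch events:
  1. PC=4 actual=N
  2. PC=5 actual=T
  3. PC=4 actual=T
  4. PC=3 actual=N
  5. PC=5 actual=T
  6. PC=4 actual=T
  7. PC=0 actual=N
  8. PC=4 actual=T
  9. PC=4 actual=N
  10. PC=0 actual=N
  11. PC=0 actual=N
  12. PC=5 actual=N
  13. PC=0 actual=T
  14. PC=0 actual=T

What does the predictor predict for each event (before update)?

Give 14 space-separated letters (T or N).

Answer: N N N N N N T N T N N T N N

Derivation:
Ev 1: PC=4 idx=0 pred=N actual=N -> ctr[0]=0
Ev 2: PC=5 idx=1 pred=N actual=T -> ctr[1]=1
Ev 3: PC=4 idx=0 pred=N actual=T -> ctr[0]=1
Ev 4: PC=3 idx=3 pred=N actual=N -> ctr[3]=0
Ev 5: PC=5 idx=1 pred=N actual=T -> ctr[1]=2
Ev 6: PC=4 idx=0 pred=N actual=T -> ctr[0]=2
Ev 7: PC=0 idx=0 pred=T actual=N -> ctr[0]=1
Ev 8: PC=4 idx=0 pred=N actual=T -> ctr[0]=2
Ev 9: PC=4 idx=0 pred=T actual=N -> ctr[0]=1
Ev 10: PC=0 idx=0 pred=N actual=N -> ctr[0]=0
Ev 11: PC=0 idx=0 pred=N actual=N -> ctr[0]=0
Ev 12: PC=5 idx=1 pred=T actual=N -> ctr[1]=1
Ev 13: PC=0 idx=0 pred=N actual=T -> ctr[0]=1
Ev 14: PC=0 idx=0 pred=N actual=T -> ctr[0]=2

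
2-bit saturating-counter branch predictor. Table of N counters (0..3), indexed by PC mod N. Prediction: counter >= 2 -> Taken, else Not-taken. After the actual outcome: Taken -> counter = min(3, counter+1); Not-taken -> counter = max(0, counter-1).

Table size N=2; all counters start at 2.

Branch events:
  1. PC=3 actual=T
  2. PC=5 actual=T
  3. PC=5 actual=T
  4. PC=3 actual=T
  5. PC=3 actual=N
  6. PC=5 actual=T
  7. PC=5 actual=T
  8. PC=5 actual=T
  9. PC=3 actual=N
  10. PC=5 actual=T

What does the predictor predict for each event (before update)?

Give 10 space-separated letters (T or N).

Ev 1: PC=3 idx=1 pred=T actual=T -> ctr[1]=3
Ev 2: PC=5 idx=1 pred=T actual=T -> ctr[1]=3
Ev 3: PC=5 idx=1 pred=T actual=T -> ctr[1]=3
Ev 4: PC=3 idx=1 pred=T actual=T -> ctr[1]=3
Ev 5: PC=3 idx=1 pred=T actual=N -> ctr[1]=2
Ev 6: PC=5 idx=1 pred=T actual=T -> ctr[1]=3
Ev 7: PC=5 idx=1 pred=T actual=T -> ctr[1]=3
Ev 8: PC=5 idx=1 pred=T actual=T -> ctr[1]=3
Ev 9: PC=3 idx=1 pred=T actual=N -> ctr[1]=2
Ev 10: PC=5 idx=1 pred=T actual=T -> ctr[1]=3

Answer: T T T T T T T T T T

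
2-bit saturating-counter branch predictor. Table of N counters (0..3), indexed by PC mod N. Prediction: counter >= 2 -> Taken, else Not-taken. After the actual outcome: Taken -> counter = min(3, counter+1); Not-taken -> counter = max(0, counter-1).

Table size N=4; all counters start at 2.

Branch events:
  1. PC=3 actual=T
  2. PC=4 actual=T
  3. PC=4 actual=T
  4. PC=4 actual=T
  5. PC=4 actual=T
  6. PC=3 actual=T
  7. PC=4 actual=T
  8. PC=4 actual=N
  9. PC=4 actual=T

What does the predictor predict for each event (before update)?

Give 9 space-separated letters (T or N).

Ev 1: PC=3 idx=3 pred=T actual=T -> ctr[3]=3
Ev 2: PC=4 idx=0 pred=T actual=T -> ctr[0]=3
Ev 3: PC=4 idx=0 pred=T actual=T -> ctr[0]=3
Ev 4: PC=4 idx=0 pred=T actual=T -> ctr[0]=3
Ev 5: PC=4 idx=0 pred=T actual=T -> ctr[0]=3
Ev 6: PC=3 idx=3 pred=T actual=T -> ctr[3]=3
Ev 7: PC=4 idx=0 pred=T actual=T -> ctr[0]=3
Ev 8: PC=4 idx=0 pred=T actual=N -> ctr[0]=2
Ev 9: PC=4 idx=0 pred=T actual=T -> ctr[0]=3

Answer: T T T T T T T T T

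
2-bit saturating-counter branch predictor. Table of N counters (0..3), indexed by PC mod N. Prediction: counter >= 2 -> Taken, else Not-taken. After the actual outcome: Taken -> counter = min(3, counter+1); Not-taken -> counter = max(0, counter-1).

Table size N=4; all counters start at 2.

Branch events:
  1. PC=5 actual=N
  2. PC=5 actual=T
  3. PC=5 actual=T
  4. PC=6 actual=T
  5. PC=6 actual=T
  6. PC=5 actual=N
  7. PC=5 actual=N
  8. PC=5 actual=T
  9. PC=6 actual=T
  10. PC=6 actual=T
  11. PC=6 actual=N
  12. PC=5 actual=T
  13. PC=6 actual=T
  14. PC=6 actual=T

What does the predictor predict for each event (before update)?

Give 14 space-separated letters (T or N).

Ev 1: PC=5 idx=1 pred=T actual=N -> ctr[1]=1
Ev 2: PC=5 idx=1 pred=N actual=T -> ctr[1]=2
Ev 3: PC=5 idx=1 pred=T actual=T -> ctr[1]=3
Ev 4: PC=6 idx=2 pred=T actual=T -> ctr[2]=3
Ev 5: PC=6 idx=2 pred=T actual=T -> ctr[2]=3
Ev 6: PC=5 idx=1 pred=T actual=N -> ctr[1]=2
Ev 7: PC=5 idx=1 pred=T actual=N -> ctr[1]=1
Ev 8: PC=5 idx=1 pred=N actual=T -> ctr[1]=2
Ev 9: PC=6 idx=2 pred=T actual=T -> ctr[2]=3
Ev 10: PC=6 idx=2 pred=T actual=T -> ctr[2]=3
Ev 11: PC=6 idx=2 pred=T actual=N -> ctr[2]=2
Ev 12: PC=5 idx=1 pred=T actual=T -> ctr[1]=3
Ev 13: PC=6 idx=2 pred=T actual=T -> ctr[2]=3
Ev 14: PC=6 idx=2 pred=T actual=T -> ctr[2]=3

Answer: T N T T T T T N T T T T T T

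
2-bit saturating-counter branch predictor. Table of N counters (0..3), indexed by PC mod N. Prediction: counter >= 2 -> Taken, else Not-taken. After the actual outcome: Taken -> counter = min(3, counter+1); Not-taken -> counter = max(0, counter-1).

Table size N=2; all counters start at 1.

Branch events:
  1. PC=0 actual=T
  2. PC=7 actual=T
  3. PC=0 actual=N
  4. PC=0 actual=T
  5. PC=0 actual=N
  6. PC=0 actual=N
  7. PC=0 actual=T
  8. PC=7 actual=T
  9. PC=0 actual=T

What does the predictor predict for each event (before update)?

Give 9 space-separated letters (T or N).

Answer: N N T N T N N T N

Derivation:
Ev 1: PC=0 idx=0 pred=N actual=T -> ctr[0]=2
Ev 2: PC=7 idx=1 pred=N actual=T -> ctr[1]=2
Ev 3: PC=0 idx=0 pred=T actual=N -> ctr[0]=1
Ev 4: PC=0 idx=0 pred=N actual=T -> ctr[0]=2
Ev 5: PC=0 idx=0 pred=T actual=N -> ctr[0]=1
Ev 6: PC=0 idx=0 pred=N actual=N -> ctr[0]=0
Ev 7: PC=0 idx=0 pred=N actual=T -> ctr[0]=1
Ev 8: PC=7 idx=1 pred=T actual=T -> ctr[1]=3
Ev 9: PC=0 idx=0 pred=N actual=T -> ctr[0]=2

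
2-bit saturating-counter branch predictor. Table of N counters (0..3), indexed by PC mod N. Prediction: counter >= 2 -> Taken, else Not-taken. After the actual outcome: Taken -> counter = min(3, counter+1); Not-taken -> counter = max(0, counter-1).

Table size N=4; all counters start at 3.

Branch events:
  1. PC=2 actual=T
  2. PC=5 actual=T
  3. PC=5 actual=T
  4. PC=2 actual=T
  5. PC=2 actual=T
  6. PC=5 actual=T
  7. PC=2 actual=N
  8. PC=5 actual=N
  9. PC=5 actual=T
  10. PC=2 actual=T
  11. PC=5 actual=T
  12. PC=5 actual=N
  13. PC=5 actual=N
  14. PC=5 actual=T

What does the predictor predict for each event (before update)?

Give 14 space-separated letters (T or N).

Answer: T T T T T T T T T T T T T N

Derivation:
Ev 1: PC=2 idx=2 pred=T actual=T -> ctr[2]=3
Ev 2: PC=5 idx=1 pred=T actual=T -> ctr[1]=3
Ev 3: PC=5 idx=1 pred=T actual=T -> ctr[1]=3
Ev 4: PC=2 idx=2 pred=T actual=T -> ctr[2]=3
Ev 5: PC=2 idx=2 pred=T actual=T -> ctr[2]=3
Ev 6: PC=5 idx=1 pred=T actual=T -> ctr[1]=3
Ev 7: PC=2 idx=2 pred=T actual=N -> ctr[2]=2
Ev 8: PC=5 idx=1 pred=T actual=N -> ctr[1]=2
Ev 9: PC=5 idx=1 pred=T actual=T -> ctr[1]=3
Ev 10: PC=2 idx=2 pred=T actual=T -> ctr[2]=3
Ev 11: PC=5 idx=1 pred=T actual=T -> ctr[1]=3
Ev 12: PC=5 idx=1 pred=T actual=N -> ctr[1]=2
Ev 13: PC=5 idx=1 pred=T actual=N -> ctr[1]=1
Ev 14: PC=5 idx=1 pred=N actual=T -> ctr[1]=2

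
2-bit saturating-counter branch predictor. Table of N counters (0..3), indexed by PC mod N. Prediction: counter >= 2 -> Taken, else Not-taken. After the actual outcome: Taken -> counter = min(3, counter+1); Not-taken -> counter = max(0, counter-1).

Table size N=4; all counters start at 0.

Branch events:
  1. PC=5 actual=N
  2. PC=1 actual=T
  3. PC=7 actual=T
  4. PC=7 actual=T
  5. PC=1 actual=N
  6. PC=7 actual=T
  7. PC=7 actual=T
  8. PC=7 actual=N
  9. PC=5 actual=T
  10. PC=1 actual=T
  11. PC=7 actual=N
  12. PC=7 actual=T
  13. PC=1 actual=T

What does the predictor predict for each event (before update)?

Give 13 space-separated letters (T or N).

Ev 1: PC=5 idx=1 pred=N actual=N -> ctr[1]=0
Ev 2: PC=1 idx=1 pred=N actual=T -> ctr[1]=1
Ev 3: PC=7 idx=3 pred=N actual=T -> ctr[3]=1
Ev 4: PC=7 idx=3 pred=N actual=T -> ctr[3]=2
Ev 5: PC=1 idx=1 pred=N actual=N -> ctr[1]=0
Ev 6: PC=7 idx=3 pred=T actual=T -> ctr[3]=3
Ev 7: PC=7 idx=3 pred=T actual=T -> ctr[3]=3
Ev 8: PC=7 idx=3 pred=T actual=N -> ctr[3]=2
Ev 9: PC=5 idx=1 pred=N actual=T -> ctr[1]=1
Ev 10: PC=1 idx=1 pred=N actual=T -> ctr[1]=2
Ev 11: PC=7 idx=3 pred=T actual=N -> ctr[3]=1
Ev 12: PC=7 idx=3 pred=N actual=T -> ctr[3]=2
Ev 13: PC=1 idx=1 pred=T actual=T -> ctr[1]=3

Answer: N N N N N T T T N N T N T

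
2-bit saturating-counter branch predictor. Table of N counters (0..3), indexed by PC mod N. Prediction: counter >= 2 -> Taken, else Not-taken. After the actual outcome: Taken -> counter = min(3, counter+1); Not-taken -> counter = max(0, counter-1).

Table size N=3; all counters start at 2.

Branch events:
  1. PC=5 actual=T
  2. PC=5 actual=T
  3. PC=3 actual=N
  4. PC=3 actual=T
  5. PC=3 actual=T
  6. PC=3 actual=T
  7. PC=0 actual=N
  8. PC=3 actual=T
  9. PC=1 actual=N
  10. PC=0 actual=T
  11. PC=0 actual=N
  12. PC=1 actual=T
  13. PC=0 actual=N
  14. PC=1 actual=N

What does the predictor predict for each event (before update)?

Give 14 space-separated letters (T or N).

Ev 1: PC=5 idx=2 pred=T actual=T -> ctr[2]=3
Ev 2: PC=5 idx=2 pred=T actual=T -> ctr[2]=3
Ev 3: PC=3 idx=0 pred=T actual=N -> ctr[0]=1
Ev 4: PC=3 idx=0 pred=N actual=T -> ctr[0]=2
Ev 5: PC=3 idx=0 pred=T actual=T -> ctr[0]=3
Ev 6: PC=3 idx=0 pred=T actual=T -> ctr[0]=3
Ev 7: PC=0 idx=0 pred=T actual=N -> ctr[0]=2
Ev 8: PC=3 idx=0 pred=T actual=T -> ctr[0]=3
Ev 9: PC=1 idx=1 pred=T actual=N -> ctr[1]=1
Ev 10: PC=0 idx=0 pred=T actual=T -> ctr[0]=3
Ev 11: PC=0 idx=0 pred=T actual=N -> ctr[0]=2
Ev 12: PC=1 idx=1 pred=N actual=T -> ctr[1]=2
Ev 13: PC=0 idx=0 pred=T actual=N -> ctr[0]=1
Ev 14: PC=1 idx=1 pred=T actual=N -> ctr[1]=1

Answer: T T T N T T T T T T T N T T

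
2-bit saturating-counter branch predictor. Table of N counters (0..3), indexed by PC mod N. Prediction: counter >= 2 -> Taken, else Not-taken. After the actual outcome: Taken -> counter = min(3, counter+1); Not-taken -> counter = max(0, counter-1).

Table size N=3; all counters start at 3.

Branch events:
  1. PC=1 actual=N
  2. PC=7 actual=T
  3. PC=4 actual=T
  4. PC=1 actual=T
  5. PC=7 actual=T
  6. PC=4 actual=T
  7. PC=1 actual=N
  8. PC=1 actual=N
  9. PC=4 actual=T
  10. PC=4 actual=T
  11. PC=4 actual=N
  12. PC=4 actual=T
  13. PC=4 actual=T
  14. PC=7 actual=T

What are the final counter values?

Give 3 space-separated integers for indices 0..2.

Answer: 3 3 3

Derivation:
Ev 1: PC=1 idx=1 pred=T actual=N -> ctr[1]=2
Ev 2: PC=7 idx=1 pred=T actual=T -> ctr[1]=3
Ev 3: PC=4 idx=1 pred=T actual=T -> ctr[1]=3
Ev 4: PC=1 idx=1 pred=T actual=T -> ctr[1]=3
Ev 5: PC=7 idx=1 pred=T actual=T -> ctr[1]=3
Ev 6: PC=4 idx=1 pred=T actual=T -> ctr[1]=3
Ev 7: PC=1 idx=1 pred=T actual=N -> ctr[1]=2
Ev 8: PC=1 idx=1 pred=T actual=N -> ctr[1]=1
Ev 9: PC=4 idx=1 pred=N actual=T -> ctr[1]=2
Ev 10: PC=4 idx=1 pred=T actual=T -> ctr[1]=3
Ev 11: PC=4 idx=1 pred=T actual=N -> ctr[1]=2
Ev 12: PC=4 idx=1 pred=T actual=T -> ctr[1]=3
Ev 13: PC=4 idx=1 pred=T actual=T -> ctr[1]=3
Ev 14: PC=7 idx=1 pred=T actual=T -> ctr[1]=3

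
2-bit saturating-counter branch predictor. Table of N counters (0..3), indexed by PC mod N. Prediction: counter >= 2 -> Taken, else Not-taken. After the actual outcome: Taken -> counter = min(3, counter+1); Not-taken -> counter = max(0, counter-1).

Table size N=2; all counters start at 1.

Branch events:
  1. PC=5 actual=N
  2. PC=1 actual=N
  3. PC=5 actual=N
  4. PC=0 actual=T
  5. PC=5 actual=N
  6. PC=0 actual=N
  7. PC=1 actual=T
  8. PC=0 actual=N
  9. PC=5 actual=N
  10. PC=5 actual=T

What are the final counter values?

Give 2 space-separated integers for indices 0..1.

Ev 1: PC=5 idx=1 pred=N actual=N -> ctr[1]=0
Ev 2: PC=1 idx=1 pred=N actual=N -> ctr[1]=0
Ev 3: PC=5 idx=1 pred=N actual=N -> ctr[1]=0
Ev 4: PC=0 idx=0 pred=N actual=T -> ctr[0]=2
Ev 5: PC=5 idx=1 pred=N actual=N -> ctr[1]=0
Ev 6: PC=0 idx=0 pred=T actual=N -> ctr[0]=1
Ev 7: PC=1 idx=1 pred=N actual=T -> ctr[1]=1
Ev 8: PC=0 idx=0 pred=N actual=N -> ctr[0]=0
Ev 9: PC=5 idx=1 pred=N actual=N -> ctr[1]=0
Ev 10: PC=5 idx=1 pred=N actual=T -> ctr[1]=1

Answer: 0 1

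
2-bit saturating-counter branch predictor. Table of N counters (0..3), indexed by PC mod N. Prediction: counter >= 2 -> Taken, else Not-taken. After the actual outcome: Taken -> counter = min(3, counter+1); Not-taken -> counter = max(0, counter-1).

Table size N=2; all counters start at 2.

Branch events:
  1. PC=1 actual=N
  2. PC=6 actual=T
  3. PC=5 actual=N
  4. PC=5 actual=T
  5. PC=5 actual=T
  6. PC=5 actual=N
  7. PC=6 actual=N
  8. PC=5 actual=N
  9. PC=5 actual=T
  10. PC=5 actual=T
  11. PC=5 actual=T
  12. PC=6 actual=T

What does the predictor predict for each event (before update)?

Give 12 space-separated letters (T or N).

Ev 1: PC=1 idx=1 pred=T actual=N -> ctr[1]=1
Ev 2: PC=6 idx=0 pred=T actual=T -> ctr[0]=3
Ev 3: PC=5 idx=1 pred=N actual=N -> ctr[1]=0
Ev 4: PC=5 idx=1 pred=N actual=T -> ctr[1]=1
Ev 5: PC=5 idx=1 pred=N actual=T -> ctr[1]=2
Ev 6: PC=5 idx=1 pred=T actual=N -> ctr[1]=1
Ev 7: PC=6 idx=0 pred=T actual=N -> ctr[0]=2
Ev 8: PC=5 idx=1 pred=N actual=N -> ctr[1]=0
Ev 9: PC=5 idx=1 pred=N actual=T -> ctr[1]=1
Ev 10: PC=5 idx=1 pred=N actual=T -> ctr[1]=2
Ev 11: PC=5 idx=1 pred=T actual=T -> ctr[1]=3
Ev 12: PC=6 idx=0 pred=T actual=T -> ctr[0]=3

Answer: T T N N N T T N N N T T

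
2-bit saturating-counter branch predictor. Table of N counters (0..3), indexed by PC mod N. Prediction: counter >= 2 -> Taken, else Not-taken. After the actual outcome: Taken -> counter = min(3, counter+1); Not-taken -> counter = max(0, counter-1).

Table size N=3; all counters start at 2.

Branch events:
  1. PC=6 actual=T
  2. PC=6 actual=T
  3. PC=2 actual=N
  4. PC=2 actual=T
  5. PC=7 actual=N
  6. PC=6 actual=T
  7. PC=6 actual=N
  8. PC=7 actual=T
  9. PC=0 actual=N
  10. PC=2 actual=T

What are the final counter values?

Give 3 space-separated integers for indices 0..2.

Ev 1: PC=6 idx=0 pred=T actual=T -> ctr[0]=3
Ev 2: PC=6 idx=0 pred=T actual=T -> ctr[0]=3
Ev 3: PC=2 idx=2 pred=T actual=N -> ctr[2]=1
Ev 4: PC=2 idx=2 pred=N actual=T -> ctr[2]=2
Ev 5: PC=7 idx=1 pred=T actual=N -> ctr[1]=1
Ev 6: PC=6 idx=0 pred=T actual=T -> ctr[0]=3
Ev 7: PC=6 idx=0 pred=T actual=N -> ctr[0]=2
Ev 8: PC=7 idx=1 pred=N actual=T -> ctr[1]=2
Ev 9: PC=0 idx=0 pred=T actual=N -> ctr[0]=1
Ev 10: PC=2 idx=2 pred=T actual=T -> ctr[2]=3

Answer: 1 2 3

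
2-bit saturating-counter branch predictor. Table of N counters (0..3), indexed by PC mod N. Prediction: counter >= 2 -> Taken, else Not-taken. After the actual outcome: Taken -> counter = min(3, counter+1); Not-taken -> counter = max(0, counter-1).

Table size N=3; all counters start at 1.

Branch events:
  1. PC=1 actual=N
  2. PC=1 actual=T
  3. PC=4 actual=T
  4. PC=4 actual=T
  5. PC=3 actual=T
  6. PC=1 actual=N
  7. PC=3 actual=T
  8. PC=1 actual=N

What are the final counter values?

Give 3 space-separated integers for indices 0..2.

Answer: 3 1 1

Derivation:
Ev 1: PC=1 idx=1 pred=N actual=N -> ctr[1]=0
Ev 2: PC=1 idx=1 pred=N actual=T -> ctr[1]=1
Ev 3: PC=4 idx=1 pred=N actual=T -> ctr[1]=2
Ev 4: PC=4 idx=1 pred=T actual=T -> ctr[1]=3
Ev 5: PC=3 idx=0 pred=N actual=T -> ctr[0]=2
Ev 6: PC=1 idx=1 pred=T actual=N -> ctr[1]=2
Ev 7: PC=3 idx=0 pred=T actual=T -> ctr[0]=3
Ev 8: PC=1 idx=1 pred=T actual=N -> ctr[1]=1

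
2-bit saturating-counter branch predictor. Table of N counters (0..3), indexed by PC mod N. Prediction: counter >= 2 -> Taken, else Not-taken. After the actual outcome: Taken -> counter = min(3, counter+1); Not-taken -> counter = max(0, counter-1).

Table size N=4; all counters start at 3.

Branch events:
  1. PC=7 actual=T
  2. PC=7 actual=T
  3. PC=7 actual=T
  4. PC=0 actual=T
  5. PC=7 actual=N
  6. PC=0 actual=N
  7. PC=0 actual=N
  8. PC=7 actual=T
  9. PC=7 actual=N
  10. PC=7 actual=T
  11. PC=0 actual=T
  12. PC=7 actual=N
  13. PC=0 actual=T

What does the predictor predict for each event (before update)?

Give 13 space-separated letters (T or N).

Ev 1: PC=7 idx=3 pred=T actual=T -> ctr[3]=3
Ev 2: PC=7 idx=3 pred=T actual=T -> ctr[3]=3
Ev 3: PC=7 idx=3 pred=T actual=T -> ctr[3]=3
Ev 4: PC=0 idx=0 pred=T actual=T -> ctr[0]=3
Ev 5: PC=7 idx=3 pred=T actual=N -> ctr[3]=2
Ev 6: PC=0 idx=0 pred=T actual=N -> ctr[0]=2
Ev 7: PC=0 idx=0 pred=T actual=N -> ctr[0]=1
Ev 8: PC=7 idx=3 pred=T actual=T -> ctr[3]=3
Ev 9: PC=7 idx=3 pred=T actual=N -> ctr[3]=2
Ev 10: PC=7 idx=3 pred=T actual=T -> ctr[3]=3
Ev 11: PC=0 idx=0 pred=N actual=T -> ctr[0]=2
Ev 12: PC=7 idx=3 pred=T actual=N -> ctr[3]=2
Ev 13: PC=0 idx=0 pred=T actual=T -> ctr[0]=3

Answer: T T T T T T T T T T N T T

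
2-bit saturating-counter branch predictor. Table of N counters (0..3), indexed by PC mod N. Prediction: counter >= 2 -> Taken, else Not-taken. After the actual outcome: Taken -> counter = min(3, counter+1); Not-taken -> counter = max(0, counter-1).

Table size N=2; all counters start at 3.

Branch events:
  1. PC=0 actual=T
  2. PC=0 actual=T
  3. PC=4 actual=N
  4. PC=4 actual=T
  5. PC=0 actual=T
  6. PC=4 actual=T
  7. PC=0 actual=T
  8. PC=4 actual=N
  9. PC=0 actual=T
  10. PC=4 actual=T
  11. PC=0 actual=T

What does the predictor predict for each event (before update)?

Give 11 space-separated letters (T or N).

Ev 1: PC=0 idx=0 pred=T actual=T -> ctr[0]=3
Ev 2: PC=0 idx=0 pred=T actual=T -> ctr[0]=3
Ev 3: PC=4 idx=0 pred=T actual=N -> ctr[0]=2
Ev 4: PC=4 idx=0 pred=T actual=T -> ctr[0]=3
Ev 5: PC=0 idx=0 pred=T actual=T -> ctr[0]=3
Ev 6: PC=4 idx=0 pred=T actual=T -> ctr[0]=3
Ev 7: PC=0 idx=0 pred=T actual=T -> ctr[0]=3
Ev 8: PC=4 idx=0 pred=T actual=N -> ctr[0]=2
Ev 9: PC=0 idx=0 pred=T actual=T -> ctr[0]=3
Ev 10: PC=4 idx=0 pred=T actual=T -> ctr[0]=3
Ev 11: PC=0 idx=0 pred=T actual=T -> ctr[0]=3

Answer: T T T T T T T T T T T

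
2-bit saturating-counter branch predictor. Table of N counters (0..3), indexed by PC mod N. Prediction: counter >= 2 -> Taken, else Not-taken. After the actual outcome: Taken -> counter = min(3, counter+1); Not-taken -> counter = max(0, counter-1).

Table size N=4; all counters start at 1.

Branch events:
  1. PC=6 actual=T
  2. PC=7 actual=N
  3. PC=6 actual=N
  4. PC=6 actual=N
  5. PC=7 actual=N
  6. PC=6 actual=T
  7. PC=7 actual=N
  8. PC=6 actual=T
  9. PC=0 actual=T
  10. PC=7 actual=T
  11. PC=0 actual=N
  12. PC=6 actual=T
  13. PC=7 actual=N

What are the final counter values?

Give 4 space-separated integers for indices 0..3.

Ev 1: PC=6 idx=2 pred=N actual=T -> ctr[2]=2
Ev 2: PC=7 idx=3 pred=N actual=N -> ctr[3]=0
Ev 3: PC=6 idx=2 pred=T actual=N -> ctr[2]=1
Ev 4: PC=6 idx=2 pred=N actual=N -> ctr[2]=0
Ev 5: PC=7 idx=3 pred=N actual=N -> ctr[3]=0
Ev 6: PC=6 idx=2 pred=N actual=T -> ctr[2]=1
Ev 7: PC=7 idx=3 pred=N actual=N -> ctr[3]=0
Ev 8: PC=6 idx=2 pred=N actual=T -> ctr[2]=2
Ev 9: PC=0 idx=0 pred=N actual=T -> ctr[0]=2
Ev 10: PC=7 idx=3 pred=N actual=T -> ctr[3]=1
Ev 11: PC=0 idx=0 pred=T actual=N -> ctr[0]=1
Ev 12: PC=6 idx=2 pred=T actual=T -> ctr[2]=3
Ev 13: PC=7 idx=3 pred=N actual=N -> ctr[3]=0

Answer: 1 1 3 0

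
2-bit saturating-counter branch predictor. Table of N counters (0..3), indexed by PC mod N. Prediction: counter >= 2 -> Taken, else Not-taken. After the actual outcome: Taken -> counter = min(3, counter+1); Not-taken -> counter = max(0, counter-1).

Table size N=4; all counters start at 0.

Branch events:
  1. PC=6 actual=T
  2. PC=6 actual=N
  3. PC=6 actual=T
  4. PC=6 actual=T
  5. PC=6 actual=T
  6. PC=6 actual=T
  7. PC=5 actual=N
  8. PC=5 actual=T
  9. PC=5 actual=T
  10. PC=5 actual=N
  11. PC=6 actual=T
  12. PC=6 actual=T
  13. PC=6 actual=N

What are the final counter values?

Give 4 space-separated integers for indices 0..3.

Answer: 0 1 2 0

Derivation:
Ev 1: PC=6 idx=2 pred=N actual=T -> ctr[2]=1
Ev 2: PC=6 idx=2 pred=N actual=N -> ctr[2]=0
Ev 3: PC=6 idx=2 pred=N actual=T -> ctr[2]=1
Ev 4: PC=6 idx=2 pred=N actual=T -> ctr[2]=2
Ev 5: PC=6 idx=2 pred=T actual=T -> ctr[2]=3
Ev 6: PC=6 idx=2 pred=T actual=T -> ctr[2]=3
Ev 7: PC=5 idx=1 pred=N actual=N -> ctr[1]=0
Ev 8: PC=5 idx=1 pred=N actual=T -> ctr[1]=1
Ev 9: PC=5 idx=1 pred=N actual=T -> ctr[1]=2
Ev 10: PC=5 idx=1 pred=T actual=N -> ctr[1]=1
Ev 11: PC=6 idx=2 pred=T actual=T -> ctr[2]=3
Ev 12: PC=6 idx=2 pred=T actual=T -> ctr[2]=3
Ev 13: PC=6 idx=2 pred=T actual=N -> ctr[2]=2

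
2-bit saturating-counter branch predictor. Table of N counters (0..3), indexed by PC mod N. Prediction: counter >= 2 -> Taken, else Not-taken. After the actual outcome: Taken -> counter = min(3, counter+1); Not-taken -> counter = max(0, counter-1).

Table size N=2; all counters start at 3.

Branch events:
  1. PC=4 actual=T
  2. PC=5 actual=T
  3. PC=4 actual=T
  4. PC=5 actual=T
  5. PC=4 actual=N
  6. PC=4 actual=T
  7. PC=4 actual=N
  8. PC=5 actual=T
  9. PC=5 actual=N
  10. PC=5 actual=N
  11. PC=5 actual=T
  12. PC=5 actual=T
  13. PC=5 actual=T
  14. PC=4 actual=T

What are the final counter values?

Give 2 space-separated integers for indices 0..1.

Answer: 3 3

Derivation:
Ev 1: PC=4 idx=0 pred=T actual=T -> ctr[0]=3
Ev 2: PC=5 idx=1 pred=T actual=T -> ctr[1]=3
Ev 3: PC=4 idx=0 pred=T actual=T -> ctr[0]=3
Ev 4: PC=5 idx=1 pred=T actual=T -> ctr[1]=3
Ev 5: PC=4 idx=0 pred=T actual=N -> ctr[0]=2
Ev 6: PC=4 idx=0 pred=T actual=T -> ctr[0]=3
Ev 7: PC=4 idx=0 pred=T actual=N -> ctr[0]=2
Ev 8: PC=5 idx=1 pred=T actual=T -> ctr[1]=3
Ev 9: PC=5 idx=1 pred=T actual=N -> ctr[1]=2
Ev 10: PC=5 idx=1 pred=T actual=N -> ctr[1]=1
Ev 11: PC=5 idx=1 pred=N actual=T -> ctr[1]=2
Ev 12: PC=5 idx=1 pred=T actual=T -> ctr[1]=3
Ev 13: PC=5 idx=1 pred=T actual=T -> ctr[1]=3
Ev 14: PC=4 idx=0 pred=T actual=T -> ctr[0]=3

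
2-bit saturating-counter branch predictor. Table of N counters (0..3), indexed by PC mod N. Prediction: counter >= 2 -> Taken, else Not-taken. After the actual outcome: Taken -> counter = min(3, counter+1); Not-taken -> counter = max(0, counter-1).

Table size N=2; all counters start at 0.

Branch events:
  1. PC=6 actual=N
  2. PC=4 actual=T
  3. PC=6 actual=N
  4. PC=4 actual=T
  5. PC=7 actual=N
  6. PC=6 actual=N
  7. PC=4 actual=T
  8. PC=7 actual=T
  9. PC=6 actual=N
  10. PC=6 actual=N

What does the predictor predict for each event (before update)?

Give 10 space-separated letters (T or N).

Ev 1: PC=6 idx=0 pred=N actual=N -> ctr[0]=0
Ev 2: PC=4 idx=0 pred=N actual=T -> ctr[0]=1
Ev 3: PC=6 idx=0 pred=N actual=N -> ctr[0]=0
Ev 4: PC=4 idx=0 pred=N actual=T -> ctr[0]=1
Ev 5: PC=7 idx=1 pred=N actual=N -> ctr[1]=0
Ev 6: PC=6 idx=0 pred=N actual=N -> ctr[0]=0
Ev 7: PC=4 idx=0 pred=N actual=T -> ctr[0]=1
Ev 8: PC=7 idx=1 pred=N actual=T -> ctr[1]=1
Ev 9: PC=6 idx=0 pred=N actual=N -> ctr[0]=0
Ev 10: PC=6 idx=0 pred=N actual=N -> ctr[0]=0

Answer: N N N N N N N N N N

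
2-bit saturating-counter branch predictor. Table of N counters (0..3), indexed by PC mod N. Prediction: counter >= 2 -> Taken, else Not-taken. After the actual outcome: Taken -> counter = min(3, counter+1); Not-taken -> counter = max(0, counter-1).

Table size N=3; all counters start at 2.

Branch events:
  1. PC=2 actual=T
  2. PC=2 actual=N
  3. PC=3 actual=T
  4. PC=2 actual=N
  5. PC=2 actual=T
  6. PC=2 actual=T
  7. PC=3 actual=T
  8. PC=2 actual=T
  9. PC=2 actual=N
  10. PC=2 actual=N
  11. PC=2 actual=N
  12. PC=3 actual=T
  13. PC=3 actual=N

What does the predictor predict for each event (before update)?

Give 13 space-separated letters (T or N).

Ev 1: PC=2 idx=2 pred=T actual=T -> ctr[2]=3
Ev 2: PC=2 idx=2 pred=T actual=N -> ctr[2]=2
Ev 3: PC=3 idx=0 pred=T actual=T -> ctr[0]=3
Ev 4: PC=2 idx=2 pred=T actual=N -> ctr[2]=1
Ev 5: PC=2 idx=2 pred=N actual=T -> ctr[2]=2
Ev 6: PC=2 idx=2 pred=T actual=T -> ctr[2]=3
Ev 7: PC=3 idx=0 pred=T actual=T -> ctr[0]=3
Ev 8: PC=2 idx=2 pred=T actual=T -> ctr[2]=3
Ev 9: PC=2 idx=2 pred=T actual=N -> ctr[2]=2
Ev 10: PC=2 idx=2 pred=T actual=N -> ctr[2]=1
Ev 11: PC=2 idx=2 pred=N actual=N -> ctr[2]=0
Ev 12: PC=3 idx=0 pred=T actual=T -> ctr[0]=3
Ev 13: PC=3 idx=0 pred=T actual=N -> ctr[0]=2

Answer: T T T T N T T T T T N T T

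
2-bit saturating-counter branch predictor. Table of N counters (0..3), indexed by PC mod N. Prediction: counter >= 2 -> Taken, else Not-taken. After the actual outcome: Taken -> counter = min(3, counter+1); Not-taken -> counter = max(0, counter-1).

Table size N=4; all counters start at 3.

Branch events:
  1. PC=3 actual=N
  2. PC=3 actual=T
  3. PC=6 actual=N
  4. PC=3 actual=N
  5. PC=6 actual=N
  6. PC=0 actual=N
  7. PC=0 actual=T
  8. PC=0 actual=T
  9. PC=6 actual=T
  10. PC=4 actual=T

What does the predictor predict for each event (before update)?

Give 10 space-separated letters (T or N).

Answer: T T T T T T T T N T

Derivation:
Ev 1: PC=3 idx=3 pred=T actual=N -> ctr[3]=2
Ev 2: PC=3 idx=3 pred=T actual=T -> ctr[3]=3
Ev 3: PC=6 idx=2 pred=T actual=N -> ctr[2]=2
Ev 4: PC=3 idx=3 pred=T actual=N -> ctr[3]=2
Ev 5: PC=6 idx=2 pred=T actual=N -> ctr[2]=1
Ev 6: PC=0 idx=0 pred=T actual=N -> ctr[0]=2
Ev 7: PC=0 idx=0 pred=T actual=T -> ctr[0]=3
Ev 8: PC=0 idx=0 pred=T actual=T -> ctr[0]=3
Ev 9: PC=6 idx=2 pred=N actual=T -> ctr[2]=2
Ev 10: PC=4 idx=0 pred=T actual=T -> ctr[0]=3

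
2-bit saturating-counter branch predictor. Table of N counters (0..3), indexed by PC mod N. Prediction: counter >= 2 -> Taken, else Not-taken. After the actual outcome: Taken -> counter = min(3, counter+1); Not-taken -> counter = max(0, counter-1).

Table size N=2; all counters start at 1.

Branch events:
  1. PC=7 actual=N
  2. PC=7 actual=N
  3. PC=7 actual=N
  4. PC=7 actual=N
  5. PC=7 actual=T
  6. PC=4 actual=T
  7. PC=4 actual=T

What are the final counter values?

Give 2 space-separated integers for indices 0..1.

Answer: 3 1

Derivation:
Ev 1: PC=7 idx=1 pred=N actual=N -> ctr[1]=0
Ev 2: PC=7 idx=1 pred=N actual=N -> ctr[1]=0
Ev 3: PC=7 idx=1 pred=N actual=N -> ctr[1]=0
Ev 4: PC=7 idx=1 pred=N actual=N -> ctr[1]=0
Ev 5: PC=7 idx=1 pred=N actual=T -> ctr[1]=1
Ev 6: PC=4 idx=0 pred=N actual=T -> ctr[0]=2
Ev 7: PC=4 idx=0 pred=T actual=T -> ctr[0]=3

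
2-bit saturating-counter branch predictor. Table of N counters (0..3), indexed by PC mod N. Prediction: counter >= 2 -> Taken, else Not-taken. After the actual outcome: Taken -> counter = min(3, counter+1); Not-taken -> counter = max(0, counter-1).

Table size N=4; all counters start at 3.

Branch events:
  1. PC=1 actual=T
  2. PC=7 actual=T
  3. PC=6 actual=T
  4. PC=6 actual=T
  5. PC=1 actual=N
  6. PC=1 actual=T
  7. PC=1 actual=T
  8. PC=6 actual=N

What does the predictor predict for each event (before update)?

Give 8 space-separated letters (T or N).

Answer: T T T T T T T T

Derivation:
Ev 1: PC=1 idx=1 pred=T actual=T -> ctr[1]=3
Ev 2: PC=7 idx=3 pred=T actual=T -> ctr[3]=3
Ev 3: PC=6 idx=2 pred=T actual=T -> ctr[2]=3
Ev 4: PC=6 idx=2 pred=T actual=T -> ctr[2]=3
Ev 5: PC=1 idx=1 pred=T actual=N -> ctr[1]=2
Ev 6: PC=1 idx=1 pred=T actual=T -> ctr[1]=3
Ev 7: PC=1 idx=1 pred=T actual=T -> ctr[1]=3
Ev 8: PC=6 idx=2 pred=T actual=N -> ctr[2]=2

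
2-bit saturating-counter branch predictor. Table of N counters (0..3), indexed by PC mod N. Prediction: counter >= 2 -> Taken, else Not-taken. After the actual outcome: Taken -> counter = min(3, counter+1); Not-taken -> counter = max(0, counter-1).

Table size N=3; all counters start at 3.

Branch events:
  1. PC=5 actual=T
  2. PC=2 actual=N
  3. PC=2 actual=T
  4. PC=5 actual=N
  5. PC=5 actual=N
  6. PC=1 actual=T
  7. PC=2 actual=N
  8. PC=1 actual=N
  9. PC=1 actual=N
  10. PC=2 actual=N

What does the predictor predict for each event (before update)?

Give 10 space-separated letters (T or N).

Answer: T T T T T T N T T N

Derivation:
Ev 1: PC=5 idx=2 pred=T actual=T -> ctr[2]=3
Ev 2: PC=2 idx=2 pred=T actual=N -> ctr[2]=2
Ev 3: PC=2 idx=2 pred=T actual=T -> ctr[2]=3
Ev 4: PC=5 idx=2 pred=T actual=N -> ctr[2]=2
Ev 5: PC=5 idx=2 pred=T actual=N -> ctr[2]=1
Ev 6: PC=1 idx=1 pred=T actual=T -> ctr[1]=3
Ev 7: PC=2 idx=2 pred=N actual=N -> ctr[2]=0
Ev 8: PC=1 idx=1 pred=T actual=N -> ctr[1]=2
Ev 9: PC=1 idx=1 pred=T actual=N -> ctr[1]=1
Ev 10: PC=2 idx=2 pred=N actual=N -> ctr[2]=0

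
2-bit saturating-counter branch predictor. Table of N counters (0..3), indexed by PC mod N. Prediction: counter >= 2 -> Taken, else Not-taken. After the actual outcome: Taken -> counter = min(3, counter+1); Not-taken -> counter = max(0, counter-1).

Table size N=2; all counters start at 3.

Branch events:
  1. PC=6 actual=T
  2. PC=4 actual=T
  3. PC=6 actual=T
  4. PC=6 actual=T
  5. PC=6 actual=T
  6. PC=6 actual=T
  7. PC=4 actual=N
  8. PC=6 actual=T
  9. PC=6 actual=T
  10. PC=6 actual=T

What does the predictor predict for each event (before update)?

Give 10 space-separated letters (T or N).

Answer: T T T T T T T T T T

Derivation:
Ev 1: PC=6 idx=0 pred=T actual=T -> ctr[0]=3
Ev 2: PC=4 idx=0 pred=T actual=T -> ctr[0]=3
Ev 3: PC=6 idx=0 pred=T actual=T -> ctr[0]=3
Ev 4: PC=6 idx=0 pred=T actual=T -> ctr[0]=3
Ev 5: PC=6 idx=0 pred=T actual=T -> ctr[0]=3
Ev 6: PC=6 idx=0 pred=T actual=T -> ctr[0]=3
Ev 7: PC=4 idx=0 pred=T actual=N -> ctr[0]=2
Ev 8: PC=6 idx=0 pred=T actual=T -> ctr[0]=3
Ev 9: PC=6 idx=0 pred=T actual=T -> ctr[0]=3
Ev 10: PC=6 idx=0 pred=T actual=T -> ctr[0]=3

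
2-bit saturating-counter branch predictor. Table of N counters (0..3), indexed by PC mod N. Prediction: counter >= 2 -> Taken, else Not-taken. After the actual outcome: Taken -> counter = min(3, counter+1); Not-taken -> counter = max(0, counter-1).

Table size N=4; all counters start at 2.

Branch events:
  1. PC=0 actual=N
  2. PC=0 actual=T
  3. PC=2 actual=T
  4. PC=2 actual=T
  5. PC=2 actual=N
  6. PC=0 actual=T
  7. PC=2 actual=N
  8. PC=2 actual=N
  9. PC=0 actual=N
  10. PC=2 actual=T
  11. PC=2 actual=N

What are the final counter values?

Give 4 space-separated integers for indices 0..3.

Answer: 2 2 0 2

Derivation:
Ev 1: PC=0 idx=0 pred=T actual=N -> ctr[0]=1
Ev 2: PC=0 idx=0 pred=N actual=T -> ctr[0]=2
Ev 3: PC=2 idx=2 pred=T actual=T -> ctr[2]=3
Ev 4: PC=2 idx=2 pred=T actual=T -> ctr[2]=3
Ev 5: PC=2 idx=2 pred=T actual=N -> ctr[2]=2
Ev 6: PC=0 idx=0 pred=T actual=T -> ctr[0]=3
Ev 7: PC=2 idx=2 pred=T actual=N -> ctr[2]=1
Ev 8: PC=2 idx=2 pred=N actual=N -> ctr[2]=0
Ev 9: PC=0 idx=0 pred=T actual=N -> ctr[0]=2
Ev 10: PC=2 idx=2 pred=N actual=T -> ctr[2]=1
Ev 11: PC=2 idx=2 pred=N actual=N -> ctr[2]=0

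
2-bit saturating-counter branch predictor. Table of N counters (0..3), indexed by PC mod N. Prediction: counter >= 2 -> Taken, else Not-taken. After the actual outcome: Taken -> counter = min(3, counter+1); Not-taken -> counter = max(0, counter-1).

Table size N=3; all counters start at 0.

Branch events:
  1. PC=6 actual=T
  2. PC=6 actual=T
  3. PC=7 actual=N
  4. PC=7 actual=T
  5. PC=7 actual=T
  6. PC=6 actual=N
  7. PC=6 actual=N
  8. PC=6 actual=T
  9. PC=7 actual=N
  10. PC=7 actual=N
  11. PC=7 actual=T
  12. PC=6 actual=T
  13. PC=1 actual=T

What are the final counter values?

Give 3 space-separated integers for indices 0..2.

Ev 1: PC=6 idx=0 pred=N actual=T -> ctr[0]=1
Ev 2: PC=6 idx=0 pred=N actual=T -> ctr[0]=2
Ev 3: PC=7 idx=1 pred=N actual=N -> ctr[1]=0
Ev 4: PC=7 idx=1 pred=N actual=T -> ctr[1]=1
Ev 5: PC=7 idx=1 pred=N actual=T -> ctr[1]=2
Ev 6: PC=6 idx=0 pred=T actual=N -> ctr[0]=1
Ev 7: PC=6 idx=0 pred=N actual=N -> ctr[0]=0
Ev 8: PC=6 idx=0 pred=N actual=T -> ctr[0]=1
Ev 9: PC=7 idx=1 pred=T actual=N -> ctr[1]=1
Ev 10: PC=7 idx=1 pred=N actual=N -> ctr[1]=0
Ev 11: PC=7 idx=1 pred=N actual=T -> ctr[1]=1
Ev 12: PC=6 idx=0 pred=N actual=T -> ctr[0]=2
Ev 13: PC=1 idx=1 pred=N actual=T -> ctr[1]=2

Answer: 2 2 0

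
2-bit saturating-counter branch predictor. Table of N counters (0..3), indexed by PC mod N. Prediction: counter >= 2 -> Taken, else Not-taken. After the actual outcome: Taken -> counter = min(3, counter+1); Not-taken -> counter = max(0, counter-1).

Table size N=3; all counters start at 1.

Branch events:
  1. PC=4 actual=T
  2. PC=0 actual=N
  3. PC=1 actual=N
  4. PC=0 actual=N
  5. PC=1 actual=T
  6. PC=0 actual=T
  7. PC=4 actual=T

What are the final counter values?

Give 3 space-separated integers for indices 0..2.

Ev 1: PC=4 idx=1 pred=N actual=T -> ctr[1]=2
Ev 2: PC=0 idx=0 pred=N actual=N -> ctr[0]=0
Ev 3: PC=1 idx=1 pred=T actual=N -> ctr[1]=1
Ev 4: PC=0 idx=0 pred=N actual=N -> ctr[0]=0
Ev 5: PC=1 idx=1 pred=N actual=T -> ctr[1]=2
Ev 6: PC=0 idx=0 pred=N actual=T -> ctr[0]=1
Ev 7: PC=4 idx=1 pred=T actual=T -> ctr[1]=3

Answer: 1 3 1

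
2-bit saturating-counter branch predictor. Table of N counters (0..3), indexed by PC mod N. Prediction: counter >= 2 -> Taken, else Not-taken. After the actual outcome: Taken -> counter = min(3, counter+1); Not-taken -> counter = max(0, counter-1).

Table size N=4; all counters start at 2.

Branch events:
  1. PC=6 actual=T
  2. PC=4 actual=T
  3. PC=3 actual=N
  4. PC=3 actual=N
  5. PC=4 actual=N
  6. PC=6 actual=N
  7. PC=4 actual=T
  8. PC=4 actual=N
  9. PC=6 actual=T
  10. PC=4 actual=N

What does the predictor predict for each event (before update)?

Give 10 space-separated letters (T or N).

Ev 1: PC=6 idx=2 pred=T actual=T -> ctr[2]=3
Ev 2: PC=4 idx=0 pred=T actual=T -> ctr[0]=3
Ev 3: PC=3 idx=3 pred=T actual=N -> ctr[3]=1
Ev 4: PC=3 idx=3 pred=N actual=N -> ctr[3]=0
Ev 5: PC=4 idx=0 pred=T actual=N -> ctr[0]=2
Ev 6: PC=6 idx=2 pred=T actual=N -> ctr[2]=2
Ev 7: PC=4 idx=0 pred=T actual=T -> ctr[0]=3
Ev 8: PC=4 idx=0 pred=T actual=N -> ctr[0]=2
Ev 9: PC=6 idx=2 pred=T actual=T -> ctr[2]=3
Ev 10: PC=4 idx=0 pred=T actual=N -> ctr[0]=1

Answer: T T T N T T T T T T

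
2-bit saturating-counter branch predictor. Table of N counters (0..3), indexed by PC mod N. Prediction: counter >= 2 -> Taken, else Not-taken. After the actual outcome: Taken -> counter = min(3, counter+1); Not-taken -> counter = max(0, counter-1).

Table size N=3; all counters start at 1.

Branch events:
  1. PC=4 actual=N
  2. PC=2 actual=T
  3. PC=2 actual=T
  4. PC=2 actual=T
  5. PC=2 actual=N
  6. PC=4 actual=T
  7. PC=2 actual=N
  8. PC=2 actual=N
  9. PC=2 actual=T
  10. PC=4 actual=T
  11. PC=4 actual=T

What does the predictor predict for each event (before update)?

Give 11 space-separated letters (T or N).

Ev 1: PC=4 idx=1 pred=N actual=N -> ctr[1]=0
Ev 2: PC=2 idx=2 pred=N actual=T -> ctr[2]=2
Ev 3: PC=2 idx=2 pred=T actual=T -> ctr[2]=3
Ev 4: PC=2 idx=2 pred=T actual=T -> ctr[2]=3
Ev 5: PC=2 idx=2 pred=T actual=N -> ctr[2]=2
Ev 6: PC=4 idx=1 pred=N actual=T -> ctr[1]=1
Ev 7: PC=2 idx=2 pred=T actual=N -> ctr[2]=1
Ev 8: PC=2 idx=2 pred=N actual=N -> ctr[2]=0
Ev 9: PC=2 idx=2 pred=N actual=T -> ctr[2]=1
Ev 10: PC=4 idx=1 pred=N actual=T -> ctr[1]=2
Ev 11: PC=4 idx=1 pred=T actual=T -> ctr[1]=3

Answer: N N T T T N T N N N T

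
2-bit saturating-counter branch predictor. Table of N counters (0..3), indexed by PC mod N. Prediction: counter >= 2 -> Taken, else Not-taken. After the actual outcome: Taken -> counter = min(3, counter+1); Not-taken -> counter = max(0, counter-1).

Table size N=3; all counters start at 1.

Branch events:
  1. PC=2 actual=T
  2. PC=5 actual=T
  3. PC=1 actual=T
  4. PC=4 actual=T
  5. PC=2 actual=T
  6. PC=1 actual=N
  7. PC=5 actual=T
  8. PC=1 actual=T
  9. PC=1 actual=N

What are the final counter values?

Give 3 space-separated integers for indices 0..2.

Ev 1: PC=2 idx=2 pred=N actual=T -> ctr[2]=2
Ev 2: PC=5 idx=2 pred=T actual=T -> ctr[2]=3
Ev 3: PC=1 idx=1 pred=N actual=T -> ctr[1]=2
Ev 4: PC=4 idx=1 pred=T actual=T -> ctr[1]=3
Ev 5: PC=2 idx=2 pred=T actual=T -> ctr[2]=3
Ev 6: PC=1 idx=1 pred=T actual=N -> ctr[1]=2
Ev 7: PC=5 idx=2 pred=T actual=T -> ctr[2]=3
Ev 8: PC=1 idx=1 pred=T actual=T -> ctr[1]=3
Ev 9: PC=1 idx=1 pred=T actual=N -> ctr[1]=2

Answer: 1 2 3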